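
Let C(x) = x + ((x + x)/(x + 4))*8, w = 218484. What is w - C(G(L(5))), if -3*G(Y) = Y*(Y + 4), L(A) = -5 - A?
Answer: 218484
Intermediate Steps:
G(Y) = -Y*(4 + Y)/3 (G(Y) = -Y*(Y + 4)/3 = -Y*(4 + Y)/3)
C(x) = x + 16*x/(4 + x) (C(x) = x + ((2*x)/(4 + x))*8 = x + (2*x/(4 + x))*8 = x + 16*x/(4 + x))
w - C(G(L(5))) = 218484 - (-(-5 - 1*5)*(4 + (-5 - 1*5))/3)*(20 - (-5 - 1*5)*(4 + (-5 - 1*5))/3)/(4 - (-5 - 1*5)*(4 + (-5 - 1*5))/3) = 218484 - (-(-5 - 5)*(4 + (-5 - 5))/3)*(20 - (-5 - 5)*(4 + (-5 - 5))/3)/(4 - (-5 - 5)*(4 + (-5 - 5))/3) = 218484 - (-1/3*(-10)*(4 - 10))*(20 - 1/3*(-10)*(4 - 10))/(4 - 1/3*(-10)*(4 - 10)) = 218484 - (-1/3*(-10)*(-6))*(20 - 1/3*(-10)*(-6))/(4 - 1/3*(-10)*(-6)) = 218484 - (-20)*(20 - 20)/(4 - 20) = 218484 - (-20)*0/(-16) = 218484 - (-20)*(-1)*0/16 = 218484 - 1*0 = 218484 + 0 = 218484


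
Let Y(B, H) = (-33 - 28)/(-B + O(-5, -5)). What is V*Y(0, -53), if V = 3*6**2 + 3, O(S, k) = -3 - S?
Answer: -6771/2 ≈ -3385.5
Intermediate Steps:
Y(B, H) = -61/(2 - B) (Y(B, H) = (-33 - 28)/(-B + (-3 - 1*(-5))) = -61/(-B + (-3 + 5)) = -61/(-B + 2) = -61/(2 - B))
V = 111 (V = 3*36 + 3 = 108 + 3 = 111)
V*Y(0, -53) = 111*(61/(-2 + 0)) = 111*(61/(-2)) = 111*(61*(-1/2)) = 111*(-61/2) = -6771/2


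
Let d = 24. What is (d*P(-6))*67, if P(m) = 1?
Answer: 1608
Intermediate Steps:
(d*P(-6))*67 = (24*1)*67 = 24*67 = 1608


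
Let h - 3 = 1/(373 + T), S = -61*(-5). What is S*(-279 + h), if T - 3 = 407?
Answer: -65912635/783 ≈ -84180.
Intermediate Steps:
T = 410 (T = 3 + 407 = 410)
S = 305
h = 2350/783 (h = 3 + 1/(373 + 410) = 3 + 1/783 = 2350/783 ≈ 3.0013)
S*(-279 + h) = 305*(-279 + 2350/783) = 305*(-216107/783) = -65912635/783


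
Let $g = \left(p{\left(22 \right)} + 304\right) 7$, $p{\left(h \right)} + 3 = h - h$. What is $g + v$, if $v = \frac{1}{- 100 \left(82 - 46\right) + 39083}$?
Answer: $\frac{74762682}{35483} \approx 2107.0$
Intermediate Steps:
$p{\left(h \right)} = -3$ ($p{\left(h \right)} = -3 + \left(h - h\right) = -3 + 0 = -3$)
$g = 2107$ ($g = \left(-3 + 304\right) 7 = 301 \cdot 7 = 2107$)
$v = \frac{1}{35483}$ ($v = \frac{1}{\left(-100\right) 36 + 39083} = \frac{1}{-3600 + 39083} = \frac{1}{35483} \approx 2.8183 \cdot 10^{-5}$)
$g + v = 2107 + \frac{1}{35483} = \frac{74762682}{35483}$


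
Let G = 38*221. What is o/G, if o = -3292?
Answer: -1646/4199 ≈ -0.39200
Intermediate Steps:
G = 8398
o/G = -3292/8398 = -3292*1/8398 = -1646/4199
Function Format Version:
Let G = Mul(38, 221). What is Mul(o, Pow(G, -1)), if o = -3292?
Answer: Rational(-1646, 4199) ≈ -0.39200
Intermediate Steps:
G = 8398
Mul(o, Pow(G, -1)) = Mul(-3292, Pow(8398, -1)) = Mul(-3292, Rational(1, 8398)) = Rational(-1646, 4199)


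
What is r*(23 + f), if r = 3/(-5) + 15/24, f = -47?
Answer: -3/5 ≈ -0.60000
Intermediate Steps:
r = 1/40 (r = 3*(-1/5) + 15*(1/24) = -3/5 + 5/8 = 1/40 ≈ 0.025000)
r*(23 + f) = (23 - 47)/40 = (1/40)*(-24) = -3/5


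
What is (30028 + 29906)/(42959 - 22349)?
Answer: 9989/3435 ≈ 2.9080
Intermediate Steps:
(30028 + 29906)/(42959 - 22349) = 59934/20610 = 59934*(1/20610) = 9989/3435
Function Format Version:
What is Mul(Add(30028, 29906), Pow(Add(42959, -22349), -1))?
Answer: Rational(9989, 3435) ≈ 2.9080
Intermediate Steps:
Mul(Add(30028, 29906), Pow(Add(42959, -22349), -1)) = Mul(59934, Pow(20610, -1)) = Mul(59934, Rational(1, 20610)) = Rational(9989, 3435)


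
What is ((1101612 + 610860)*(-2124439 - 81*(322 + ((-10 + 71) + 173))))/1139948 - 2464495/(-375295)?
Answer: -69714005570527637/21390839233 ≈ -3.2591e+6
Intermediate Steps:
((1101612 + 610860)*(-2124439 - 81*(322 + ((-10 + 71) + 173))))/1139948 - 2464495/(-375295) = (1712472*(-2124439 - 81*(322 + (61 + 173))))*(1/1139948) - 2464495*(-1/375295) = (1712472*(-2124439 - 81*(322 + 234)))*(1/1139948) + 492899/75059 = (1712472*(-2124439 - 81*556))*(1/1139948) + 492899/75059 = (1712472*(-2124439 - 45036))*(1/1139948) + 492899/75059 = (1712472*(-2169475))*(1/1139948) + 492899/75059 = -3715165192200*1/1139948 + 492899/75059 = -928791298050/284987 + 492899/75059 = -69714005570527637/21390839233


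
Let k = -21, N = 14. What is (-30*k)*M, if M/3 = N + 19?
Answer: 62370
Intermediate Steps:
M = 99 (M = 3*(14 + 19) = 3*33 = 99)
(-30*k)*M = -30*(-21)*99 = 630*99 = 62370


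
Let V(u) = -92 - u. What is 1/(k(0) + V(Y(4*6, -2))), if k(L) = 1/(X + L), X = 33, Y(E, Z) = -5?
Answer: -33/2870 ≈ -0.011498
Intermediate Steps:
k(L) = 1/(33 + L)
1/(k(0) + V(Y(4*6, -2))) = 1/(1/(33 + 0) + (-92 - 1*(-5))) = 1/(1/33 + (-92 + 5)) = 1/(1/33 - 87) = 1/(-2870/33) = -33/2870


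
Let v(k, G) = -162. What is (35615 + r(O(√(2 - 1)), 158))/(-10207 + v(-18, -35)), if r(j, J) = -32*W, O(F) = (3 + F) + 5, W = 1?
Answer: -35583/10369 ≈ -3.4317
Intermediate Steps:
O(F) = 8 + F
r(j, J) = -32 (r(j, J) = -32*1 = -32)
(35615 + r(O(√(2 - 1)), 158))/(-10207 + v(-18, -35)) = (35615 - 32)/(-10207 - 162) = 35583/(-10369) = 35583*(-1/10369) = -35583/10369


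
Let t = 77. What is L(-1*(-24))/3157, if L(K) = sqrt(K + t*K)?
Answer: 12*sqrt(13)/3157 ≈ 0.013705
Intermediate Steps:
L(K) = sqrt(78)*sqrt(K) (L(K) = sqrt(K + 77*K) = sqrt(78*K) = sqrt(78)*sqrt(K))
L(-1*(-24))/3157 = (sqrt(78)*sqrt(-1*(-24)))/3157 = (sqrt(78)*sqrt(24))*(1/3157) = (sqrt(78)*(2*sqrt(6)))*(1/3157) = (12*sqrt(13))*(1/3157) = 12*sqrt(13)/3157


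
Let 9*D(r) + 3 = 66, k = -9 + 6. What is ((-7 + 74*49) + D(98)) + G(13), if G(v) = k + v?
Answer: 3636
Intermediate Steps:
k = -3
D(r) = 7 (D(r) = -1/3 + (1/9)*66 = -1/3 + 22/3 = 7)
G(v) = -3 + v
((-7 + 74*49) + D(98)) + G(13) = ((-7 + 74*49) + 7) + (-3 + 13) = ((-7 + 3626) + 7) + 10 = (3619 + 7) + 10 = 3626 + 10 = 3636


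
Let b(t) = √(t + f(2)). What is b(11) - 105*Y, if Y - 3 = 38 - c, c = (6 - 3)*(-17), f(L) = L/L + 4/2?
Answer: -9660 + √14 ≈ -9656.3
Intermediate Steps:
f(L) = 3 (f(L) = 1 + 4*(½) = 1 + 2 = 3)
c = -51 (c = 3*(-17) = -51)
b(t) = √(3 + t) (b(t) = √(t + 3) = √(3 + t))
Y = 92 (Y = 3 + (38 - 1*(-51)) = 3 + (38 + 51) = 3 + 89 = 92)
b(11) - 105*Y = √(3 + 11) - 105*92 = √14 - 9660 = -9660 + √14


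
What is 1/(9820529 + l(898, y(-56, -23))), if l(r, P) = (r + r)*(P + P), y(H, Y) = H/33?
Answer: 33/323876305 ≈ 1.0189e-7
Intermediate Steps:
y(H, Y) = H/33 (y(H, Y) = H*(1/33) = H/33)
l(r, P) = 4*P*r (l(r, P) = (2*r)*(2*P) = 4*P*r)
1/(9820529 + l(898, y(-56, -23))) = 1/(9820529 + 4*((1/33)*(-56))*898) = 1/(9820529 + 4*(-56/33)*898) = 1/(9820529 - 201152/33) = 1/(323876305/33) = 33/323876305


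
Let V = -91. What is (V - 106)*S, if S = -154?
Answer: 30338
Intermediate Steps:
(V - 106)*S = (-91 - 106)*(-154) = -197*(-154) = 30338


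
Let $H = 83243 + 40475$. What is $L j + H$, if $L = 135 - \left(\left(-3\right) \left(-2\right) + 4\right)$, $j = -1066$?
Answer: $-9532$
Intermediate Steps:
$H = 123718$
$L = 125$ ($L = 135 - \left(6 + 4\right) = 135 - 10 = 125$)
$L j + H = 125 \left(-1066\right) + 123718 = -133250 + 123718 = -9532$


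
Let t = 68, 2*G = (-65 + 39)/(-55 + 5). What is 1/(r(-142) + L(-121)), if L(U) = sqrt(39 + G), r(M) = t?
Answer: 3400/229237 - 5*sqrt(3926)/229237 ≈ 0.013465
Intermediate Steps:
G = 13/50 (G = ((-65 + 39)/(-55 + 5))/2 = (-26/(-50))/2 = (-26*(-1/50))/2 = (1/2)*(13/25) = 13/50 ≈ 0.26000)
r(M) = 68
L(U) = sqrt(3926)/10 (L(U) = sqrt(39 + 13/50) = sqrt(1963/50) = sqrt(3926)/10)
1/(r(-142) + L(-121)) = 1/(68 + sqrt(3926)/10)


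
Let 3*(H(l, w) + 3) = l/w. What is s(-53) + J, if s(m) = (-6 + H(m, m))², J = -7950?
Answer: -70874/9 ≈ -7874.9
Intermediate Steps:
H(l, w) = -3 + l/(3*w) (H(l, w) = -3 + (l/w)/3 = -3 + l/(3*w))
s(m) = 676/9 (s(m) = (-6 + (-3 + m/(3*m)))² = (-6 + (-3 + ⅓))² = (-6 - 8/3)² = (-26/3)² = 676/9)
s(-53) + J = 676/9 - 7950 = -70874/9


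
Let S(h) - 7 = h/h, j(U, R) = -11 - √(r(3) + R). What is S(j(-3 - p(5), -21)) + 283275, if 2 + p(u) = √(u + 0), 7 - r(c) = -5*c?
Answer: 283283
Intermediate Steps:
r(c) = 7 + 5*c (r(c) = 7 - (-5)*c = 7 + 5*c)
p(u) = -2 + √u (p(u) = -2 + √(u + 0) = -2 + √u)
j(U, R) = -11 - √(22 + R) (j(U, R) = -11 - √((7 + 5*3) + R) = -11 - √((7 + 15) + R) = -11 - √(22 + R))
S(h) = 8 (S(h) = 7 + h/h = 7 + 1 = 8)
S(j(-3 - p(5), -21)) + 283275 = 8 + 283275 = 283283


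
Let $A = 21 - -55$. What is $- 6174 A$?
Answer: $-469224$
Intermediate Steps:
$A = 76$ ($A = 21 + 55 = 76$)
$- 6174 A = \left(-6174\right) 76 = -469224$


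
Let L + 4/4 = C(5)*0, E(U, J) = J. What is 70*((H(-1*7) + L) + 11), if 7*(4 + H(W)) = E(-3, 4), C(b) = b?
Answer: 460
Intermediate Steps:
H(W) = -24/7 (H(W) = -4 + (⅐)*4 = -4 + 4/7 = -24/7)
L = -1 (L = -1 + 5*0 = -1 + 0 = -1)
70*((H(-1*7) + L) + 11) = 70*((-24/7 - 1) + 11) = 70*(-31/7 + 11) = 70*(46/7) = 460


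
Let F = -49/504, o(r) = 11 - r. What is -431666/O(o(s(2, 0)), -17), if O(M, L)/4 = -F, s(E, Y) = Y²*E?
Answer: -7769988/7 ≈ -1.1100e+6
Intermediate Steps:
s(E, Y) = E*Y²
F = -7/72 (F = -49*1/504 = -7/72 ≈ -0.097222)
O(M, L) = 7/18 (O(M, L) = 4*(-1*(-7/72)) = 4*(7/72) = 7/18)
-431666/O(o(s(2, 0)), -17) = -431666/7/18 = -431666*18/7 = -7769988/7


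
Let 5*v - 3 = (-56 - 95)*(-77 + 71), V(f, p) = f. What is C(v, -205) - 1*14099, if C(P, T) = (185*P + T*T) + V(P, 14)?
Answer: 308704/5 ≈ 61741.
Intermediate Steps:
v = 909/5 (v = 3/5 + ((-56 - 95)*(-77 + 71))/5 = 3/5 + (-151*(-6))/5 = 3/5 + (1/5)*906 = 3/5 + 906/5 = 909/5 ≈ 181.80)
C(P, T) = T**2 + 186*P (C(P, T) = (185*P + T*T) + P = (185*P + T**2) + P = (T**2 + 185*P) + P = T**2 + 186*P)
C(v, -205) - 1*14099 = ((-205)**2 + 186*(909/5)) - 1*14099 = (42025 + 169074/5) - 14099 = 379199/5 - 14099 = 308704/5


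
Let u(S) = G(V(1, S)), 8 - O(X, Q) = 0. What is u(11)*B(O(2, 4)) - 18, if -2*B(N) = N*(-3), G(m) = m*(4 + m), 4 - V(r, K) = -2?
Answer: 702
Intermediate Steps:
V(r, K) = 6 (V(r, K) = 4 - 1*(-2) = 4 + 2 = 6)
O(X, Q) = 8 (O(X, Q) = 8 - 1*0 = 8 + 0 = 8)
B(N) = 3*N/2 (B(N) = -N*(-3)/2 = -(-3)*N/2 = 3*N/2)
u(S) = 60 (u(S) = 6*(4 + 6) = 6*10 = 60)
u(11)*B(O(2, 4)) - 18 = 60*((3/2)*8) - 18 = 60*12 - 18 = 720 - 18 = 702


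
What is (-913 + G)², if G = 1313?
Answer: 160000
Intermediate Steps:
(-913 + G)² = (-913 + 1313)² = 400² = 160000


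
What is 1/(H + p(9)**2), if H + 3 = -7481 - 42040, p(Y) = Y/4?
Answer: -16/792303 ≈ -2.0194e-5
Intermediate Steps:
p(Y) = Y/4 (p(Y) = Y*(1/4) = Y/4)
H = -49524 (H = -3 + (-7481 - 42040) = -3 - 49521 = -49524)
1/(H + p(9)**2) = 1/(-49524 + ((1/4)*9)**2) = 1/(-49524 + (9/4)**2) = 1/(-49524 + 81/16) = 1/(-792303/16) = -16/792303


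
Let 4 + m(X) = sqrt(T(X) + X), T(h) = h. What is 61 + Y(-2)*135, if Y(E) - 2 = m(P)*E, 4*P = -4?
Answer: 1411 - 270*I*sqrt(2) ≈ 1411.0 - 381.84*I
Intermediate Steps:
P = -1 (P = (1/4)*(-4) = -1)
m(X) = -4 + sqrt(2)*sqrt(X) (m(X) = -4 + sqrt(X + X) = -4 + sqrt(2*X) = -4 + sqrt(2)*sqrt(X))
Y(E) = 2 + E*(-4 + I*sqrt(2)) (Y(E) = 2 + (-4 + sqrt(2)*sqrt(-1))*E = 2 + (-4 + sqrt(2)*I)*E = 2 + (-4 + I*sqrt(2))*E = 2 + E*(-4 + I*sqrt(2)))
61 + Y(-2)*135 = 61 + (2 - 1*(-2)*(4 - I*sqrt(2)))*135 = 61 + (2 + (8 - 2*I*sqrt(2)))*135 = 61 + (10 - 2*I*sqrt(2))*135 = 61 + (1350 - 270*I*sqrt(2)) = 1411 - 270*I*sqrt(2)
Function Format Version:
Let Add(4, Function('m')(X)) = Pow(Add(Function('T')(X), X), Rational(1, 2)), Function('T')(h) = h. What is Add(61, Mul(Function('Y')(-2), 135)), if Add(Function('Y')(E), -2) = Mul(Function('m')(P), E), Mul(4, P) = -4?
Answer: Add(1411, Mul(-270, I, Pow(2, Rational(1, 2)))) ≈ Add(1411.0, Mul(-381.84, I))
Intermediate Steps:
P = -1 (P = Mul(Rational(1, 4), -4) = -1)
Function('m')(X) = Add(-4, Mul(Pow(2, Rational(1, 2)), Pow(X, Rational(1, 2)))) (Function('m')(X) = Add(-4, Pow(Add(X, X), Rational(1, 2))) = Add(-4, Pow(Mul(2, X), Rational(1, 2))) = Add(-4, Mul(Pow(2, Rational(1, 2)), Pow(X, Rational(1, 2)))))
Function('Y')(E) = Add(2, Mul(E, Add(-4, Mul(I, Pow(2, Rational(1, 2)))))) (Function('Y')(E) = Add(2, Mul(Add(-4, Mul(Pow(2, Rational(1, 2)), Pow(-1, Rational(1, 2)))), E)) = Add(2, Mul(Add(-4, Mul(Pow(2, Rational(1, 2)), I)), E)) = Add(2, Mul(Add(-4, Mul(I, Pow(2, Rational(1, 2)))), E)) = Add(2, Mul(E, Add(-4, Mul(I, Pow(2, Rational(1, 2)))))))
Add(61, Mul(Function('Y')(-2), 135)) = Add(61, Mul(Add(2, Mul(-1, -2, Add(4, Mul(-1, I, Pow(2, Rational(1, 2)))))), 135)) = Add(61, Mul(Add(2, Add(8, Mul(-2, I, Pow(2, Rational(1, 2))))), 135)) = Add(61, Mul(Add(10, Mul(-2, I, Pow(2, Rational(1, 2)))), 135)) = Add(61, Add(1350, Mul(-270, I, Pow(2, Rational(1, 2))))) = Add(1411, Mul(-270, I, Pow(2, Rational(1, 2))))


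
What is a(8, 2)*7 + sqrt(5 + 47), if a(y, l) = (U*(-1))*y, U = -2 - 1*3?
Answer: 280 + 2*sqrt(13) ≈ 287.21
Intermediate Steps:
U = -5 (U = -2 - 3 = -5)
a(y, l) = 5*y (a(y, l) = (-5*(-1))*y = 5*y)
a(8, 2)*7 + sqrt(5 + 47) = (5*8)*7 + sqrt(5 + 47) = 40*7 + sqrt(52) = 280 + 2*sqrt(13)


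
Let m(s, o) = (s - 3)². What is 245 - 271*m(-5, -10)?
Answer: -17099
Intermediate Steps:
m(s, o) = (-3 + s)²
245 - 271*m(-5, -10) = 245 - 271*(-3 - 5)² = 245 - 271*(-8)² = 245 - 271*64 = 245 - 17344 = -17099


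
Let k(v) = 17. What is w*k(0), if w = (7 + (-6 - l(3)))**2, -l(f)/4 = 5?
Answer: 7497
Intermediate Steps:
l(f) = -20 (l(f) = -4*5 = -20)
w = 441 (w = (7 + (-6 - 1*(-20)))**2 = (7 + (-6 + 20))**2 = (7 + 14)**2 = 21**2 = 441)
w*k(0) = 441*17 = 7497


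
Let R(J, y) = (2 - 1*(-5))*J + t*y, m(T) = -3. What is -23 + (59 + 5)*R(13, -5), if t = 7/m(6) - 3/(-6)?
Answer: 19163/3 ≈ 6387.7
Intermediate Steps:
t = -11/6 (t = 7/(-3) - 3/(-6) = 7*(-1/3) - 3*(-1/6) = -7/3 + 1/2 = -11/6 ≈ -1.8333)
R(J, y) = 7*J - 11*y/6 (R(J, y) = (2 - 1*(-5))*J - 11*y/6 = (2 + 5)*J - 11*y/6 = 7*J - 11*y/6)
-23 + (59 + 5)*R(13, -5) = -23 + (59 + 5)*(7*13 - 11/6*(-5)) = -23 + 64*(91 + 55/6) = -23 + 64*(601/6) = -23 + 19232/3 = 19163/3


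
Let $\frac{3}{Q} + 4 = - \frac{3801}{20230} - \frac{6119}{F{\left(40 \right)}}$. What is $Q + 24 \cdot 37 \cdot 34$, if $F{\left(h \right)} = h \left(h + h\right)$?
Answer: $\frac{170320894992}{5641351} \approx 30192.0$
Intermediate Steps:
$F{\left(h \right)} = 2 h^{2}$ ($F{\left(h \right)} = h 2 h = 2 h^{2}$)
$Q = - \frac{2774400}{5641351}$ ($Q = \frac{3}{-4 - \left(\frac{543}{2890} + \frac{6119}{3200}\right)} = \frac{3}{-4 - \frac{1942151}{924800}} = \frac{3}{- \frac{5641351}{924800}} = 3 \left(- \frac{924800}{5641351}\right) = - \frac{2774400}{5641351} \approx -0.4918$)
$Q + 24 \cdot 37 \cdot 34 = - \frac{2774400}{5641351} + 24 \cdot 37 \cdot 34 = - \frac{2774400}{5641351} + 888 \cdot 34 = - \frac{2774400}{5641351} + 30192 = \frac{170320894992}{5641351}$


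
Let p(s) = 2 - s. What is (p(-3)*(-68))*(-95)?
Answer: 32300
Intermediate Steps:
(p(-3)*(-68))*(-95) = ((2 - 1*(-3))*(-68))*(-95) = ((2 + 3)*(-68))*(-95) = (5*(-68))*(-95) = -340*(-95) = 32300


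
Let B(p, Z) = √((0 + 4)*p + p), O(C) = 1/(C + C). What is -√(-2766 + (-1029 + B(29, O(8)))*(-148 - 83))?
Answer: -√(234933 - 231*√145) ≈ -481.82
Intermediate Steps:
O(C) = 1/(2*C)
B(p, Z) = √5*√p (B(p, Z) = √(4*p + p) = √(5*p) = √5*√p)
-√(-2766 + (-1029 + B(29, O(8)))*(-148 - 83)) = -√(-2766 + (-1029 + √5*√29)*(-148 - 83)) = -√(-2766 + (-1029 + √145)*(-231)) = -√(-2766 + (237699 - 231*√145)) = -√(234933 - 231*√145)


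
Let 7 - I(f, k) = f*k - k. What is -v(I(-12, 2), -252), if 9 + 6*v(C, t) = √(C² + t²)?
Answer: 3/2 - √7177/2 ≈ -40.859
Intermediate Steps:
I(f, k) = 7 + k - f*k (I(f, k) = 7 - (f*k - k) = 7 - (-k + f*k) = 7 + (k - f*k) = 7 + k - f*k)
v(C, t) = -3/2 + √(C² + t²)/6
-v(I(-12, 2), -252) = -(-3/2 + √((7 + 2 - 1*(-12)*2)² + (-252)²)/6) = -(-3/2 + √((7 + 2 + 24)² + 63504)/6) = -(-3/2 + √(33² + 63504)/6) = -(-3/2 + √(1089 + 63504)/6) = -(-3/2 + √64593/6) = -(-3/2 + (3*√7177)/6) = -(-3/2 + √7177/2) = 3/2 - √7177/2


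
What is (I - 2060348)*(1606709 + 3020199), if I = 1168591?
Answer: -4126077597356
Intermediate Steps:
(I - 2060348)*(1606709 + 3020199) = (1168591 - 2060348)*(1606709 + 3020199) = -891757*4626908 = -4126077597356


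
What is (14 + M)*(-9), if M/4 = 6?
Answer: -342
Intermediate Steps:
M = 24 (M = 4*6 = 24)
(14 + M)*(-9) = (14 + 24)*(-9) = 38*(-9) = -342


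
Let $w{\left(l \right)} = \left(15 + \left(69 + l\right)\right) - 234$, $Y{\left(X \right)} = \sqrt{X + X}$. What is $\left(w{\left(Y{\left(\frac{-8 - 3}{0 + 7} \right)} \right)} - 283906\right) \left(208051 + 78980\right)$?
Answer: $-81532877736 + \frac{287031 i \sqrt{154}}{7} \approx -8.1533 \cdot 10^{10} + 5.0885 \cdot 10^{5} i$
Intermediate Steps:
$Y{\left(X \right)} = \sqrt{2} \sqrt{X}$ ($Y{\left(X \right)} = \sqrt{2 X} = \sqrt{2} \sqrt{X}$)
$w{\left(l \right)} = -150 + l$ ($w{\left(l \right)} = \left(84 + l\right) - 234 = -150 + l$)
$\left(w{\left(Y{\left(\frac{-8 - 3}{0 + 7} \right)} \right)} - 283906\right) \left(208051 + 78980\right) = \left(\left(-150 + \sqrt{2} \sqrt{\frac{-8 - 3}{0 + 7}}\right) - 283906\right) \left(208051 + 78980\right) = \left(\left(-150 + \sqrt{2} \sqrt{- \frac{11}{7}}\right) - 283906\right) 287031 = \left(\left(-150 + \sqrt{2} \frac{i \sqrt{77}}{7}\right) - 283906\right) 287031 = \left(\left(-150 + \frac{i \sqrt{154}}{7}\right) - 283906\right) 287031 = \left(-284056 + \frac{i \sqrt{154}}{7}\right) 287031 = -81532877736 + \frac{287031 i \sqrt{154}}{7}$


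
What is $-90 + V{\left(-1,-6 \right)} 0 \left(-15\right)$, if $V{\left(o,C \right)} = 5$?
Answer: $-90$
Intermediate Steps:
$-90 + V{\left(-1,-6 \right)} 0 \left(-15\right) = -90 + 5 \cdot 0 \left(-15\right) = -90 + 5 \cdot 0 = -90 + 0 = -90$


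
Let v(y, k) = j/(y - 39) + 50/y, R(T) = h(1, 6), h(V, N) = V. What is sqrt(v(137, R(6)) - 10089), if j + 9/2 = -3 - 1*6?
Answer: I*sqrt(37113810599)/1918 ≈ 100.44*I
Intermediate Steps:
j = -27/2 (j = -9/2 + (-3 - 1*6) = -9/2 + (-3 - 6) = -9/2 - 9 = -27/2 ≈ -13.500)
R(T) = 1
v(y, k) = 50/y - 27/(2*(-39 + y)) (v(y, k) = -27/(2*(y - 39)) + 50/y = -27/(2*(-39 + y)) + 50/y = 50/y - 27/(2*(-39 + y)))
sqrt(v(137, R(6)) - 10089) = sqrt((1/2)*(-3900 + 73*137)/(137*(-39 + 137)) - 10089) = sqrt((1/2)*(1/137)*(-3900 + 10001)/98 - 10089) = sqrt((1/2)*(1/137)*(1/98)*6101 - 10089) = sqrt(6101/26852 - 10089) = sqrt(-270903727/26852) = I*sqrt(37113810599)/1918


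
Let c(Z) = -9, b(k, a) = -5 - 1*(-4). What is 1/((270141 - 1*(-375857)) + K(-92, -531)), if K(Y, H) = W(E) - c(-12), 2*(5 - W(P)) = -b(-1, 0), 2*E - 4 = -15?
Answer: 2/1292023 ≈ 1.5480e-6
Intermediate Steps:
b(k, a) = -1 (b(k, a) = -5 + 4 = -1)
E = -11/2 (E = 2 + (½)*(-15) = 2 - 15/2 = -11/2 ≈ -5.5000)
W(P) = 9/2 (W(P) = 5 - (-1)*(-1)/2 = 5 - ½*1 = 5 - ½ = 9/2)
K(Y, H) = 27/2 (K(Y, H) = 9/2 - 1*(-9) = 9/2 + 9 = 27/2)
1/((270141 - 1*(-375857)) + K(-92, -531)) = 1/((270141 - 1*(-375857)) + 27/2) = 1/((270141 + 375857) + 27/2) = 1/(645998 + 27/2) = 1/(1292023/2) = 2/1292023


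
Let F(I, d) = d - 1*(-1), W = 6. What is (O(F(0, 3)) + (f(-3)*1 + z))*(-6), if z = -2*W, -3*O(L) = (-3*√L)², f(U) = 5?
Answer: 114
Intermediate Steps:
F(I, d) = 1 + d (F(I, d) = d + 1 = 1 + d)
O(L) = -3*L (O(L) = -9*L/3 = -3*L)
z = -12 (z = -2*6 = -12)
(O(F(0, 3)) + (f(-3)*1 + z))*(-6) = (-3*(1 + 3) + (5*1 - 12))*(-6) = (-3*4 + (5 - 12))*(-6) = (-12 - 7)*(-6) = -19*(-6) = 114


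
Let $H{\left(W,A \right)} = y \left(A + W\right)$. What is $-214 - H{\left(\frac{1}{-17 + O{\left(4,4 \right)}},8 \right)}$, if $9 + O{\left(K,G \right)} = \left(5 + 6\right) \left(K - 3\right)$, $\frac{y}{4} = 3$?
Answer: $- \frac{1546}{5} \approx -309.2$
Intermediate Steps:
$y = 12$ ($y = 4 \cdot 3 = 12$)
$O{\left(K,G \right)} = -42 + 11 K$ ($O{\left(K,G \right)} = -9 + \left(5 + 6\right) \left(K - 3\right) = -9 + 11 \left(-3 + K\right) = -9 + \left(-33 + 11 K\right) = -42 + 11 K$)
$H{\left(W,A \right)} = 12 A + 12 W$ ($H{\left(W,A \right)} = 12 \left(A + W\right) = 12 A + 12 W$)
$-214 - H{\left(\frac{1}{-17 + O{\left(4,4 \right)}},8 \right)} = -214 - \left(12 \cdot 8 + \frac{12}{-17 + \left(-42 + 11 \cdot 4\right)}\right) = -214 - \left(96 + \frac{12}{-17 + \left(-42 + 44\right)}\right) = -214 - \left(96 + \frac{12}{-17 + 2}\right) = -214 - \left(96 + \frac{12}{-15}\right) = -214 - \left(96 + 12 \left(- \frac{1}{15}\right)\right) = -214 - \left(96 - \frac{4}{5}\right) = -214 - \frac{476}{5} = - \frac{1546}{5}$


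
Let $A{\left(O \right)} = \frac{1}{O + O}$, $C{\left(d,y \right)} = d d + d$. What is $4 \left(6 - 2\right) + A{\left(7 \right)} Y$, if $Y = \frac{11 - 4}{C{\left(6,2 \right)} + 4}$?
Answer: $\frac{1473}{92} \approx 16.011$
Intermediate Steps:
$C{\left(d,y \right)} = d + d^{2}$ ($C{\left(d,y \right)} = d^{2} + d = d + d^{2}$)
$A{\left(O \right)} = \frac{1}{2 O}$
$Y = \frac{7}{46}$ ($Y = \frac{11 - 4}{6 \left(1 + 6\right) + 4} = \frac{7}{6 \cdot 7 + 4} = \frac{7}{42 + 4} = \frac{7}{46} \approx 0.15217$)
$4 \left(6 - 2\right) + A{\left(7 \right)} Y = 4 \left(6 - 2\right) + \frac{1}{2 \cdot 7} \cdot \frac{7}{46} = 4 \cdot 4 + \frac{1}{2} \cdot \frac{1}{7} \cdot \frac{7}{46} = 16 + \frac{1}{14} \cdot \frac{7}{46} = 16 + \frac{1}{92} = \frac{1473}{92}$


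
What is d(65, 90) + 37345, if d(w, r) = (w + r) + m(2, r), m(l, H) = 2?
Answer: 37502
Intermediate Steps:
d(w, r) = 2 + r + w (d(w, r) = (w + r) + 2 = (r + w) + 2 = 2 + r + w)
d(65, 90) + 37345 = (2 + 90 + 65) + 37345 = 157 + 37345 = 37502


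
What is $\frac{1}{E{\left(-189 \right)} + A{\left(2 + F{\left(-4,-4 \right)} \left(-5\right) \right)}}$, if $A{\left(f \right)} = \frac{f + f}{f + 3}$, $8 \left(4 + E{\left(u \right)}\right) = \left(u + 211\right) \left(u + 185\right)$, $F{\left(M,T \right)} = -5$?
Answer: $- \frac{5}{66} \approx -0.075758$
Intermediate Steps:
$E{\left(u \right)} = -4 + \frac{\left(185 + u\right) \left(211 + u\right)}{8}$ ($E{\left(u \right)} = -4 + \frac{\left(u + 211\right) \left(u + 185\right)}{8} = -4 + \frac{\left(211 + u\right) \left(185 + u\right)}{8} = -4 + \frac{\left(185 + u\right) \left(211 + u\right)}{8}$)
$A{\left(f \right)} = \frac{2 f}{3 + f}$
$\frac{1}{E{\left(-189 \right)} + A{\left(2 + F{\left(-4,-4 \right)} \left(-5\right) \right)}} = \frac{1}{\left(\frac{39003}{8} + \frac{\left(-189\right)^{2}}{8} + \frac{99}{2} \left(-189\right)\right) + \frac{2 \left(2 - -25\right)}{3 + \left(2 - -25\right)}} = \frac{1}{\left(\frac{39003}{8} + \frac{1}{8} \cdot 35721 - \frac{18711}{2}\right) + \frac{2 \left(2 + 25\right)}{3 + \left(2 + 25\right)}} = \frac{1}{\left(\frac{39003}{8} + \frac{35721}{8} - \frac{18711}{2}\right) + 2 \cdot 27 \frac{1}{3 + 27}} = \frac{1}{-15 + 2 \cdot 27 \cdot \frac{1}{30}} = \frac{1}{-15 + \frac{9}{5}} = \frac{1}{- \frac{66}{5}} = - \frac{5}{66}$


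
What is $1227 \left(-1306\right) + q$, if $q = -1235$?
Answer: $-1603697$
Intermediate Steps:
$1227 \left(-1306\right) + q = 1227 \left(-1306\right) - 1235 = -1602462 - 1235 = -1603697$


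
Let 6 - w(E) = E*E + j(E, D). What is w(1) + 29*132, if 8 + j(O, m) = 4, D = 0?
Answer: 3837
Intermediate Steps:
j(O, m) = -4 (j(O, m) = -8 + 4 = -4)
w(E) = 10 - E² (w(E) = 6 - (E*E - 4) = 6 - (E² - 4) = 6 - (-4 + E²) = 6 + (4 - E²) = 10 - E²)
w(1) + 29*132 = (10 - 1*1²) + 29*132 = (10 - 1*1) + 3828 = (10 - 1) + 3828 = 9 + 3828 = 3837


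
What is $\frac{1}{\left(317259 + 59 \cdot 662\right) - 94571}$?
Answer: $\frac{1}{261746} \approx 3.8205 \cdot 10^{-6}$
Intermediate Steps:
$\frac{1}{\left(317259 + 59 \cdot 662\right) - 94571} = \frac{1}{\left(317259 + 39058\right) - 94571} = \frac{1}{356317 - 94571} = \frac{1}{261746}$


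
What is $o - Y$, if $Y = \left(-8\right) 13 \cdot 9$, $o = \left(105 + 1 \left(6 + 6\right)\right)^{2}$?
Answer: $14625$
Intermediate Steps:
$o = 13689$ ($o = \left(105 + 1 \cdot 12\right)^{2} = \left(105 + 12\right)^{2} = 117^{2} = 13689$)
$Y = -936$ ($Y = \left(-104\right) 9 = -936$)
$o - Y = 13689 - -936 = 13689 + 936 = 14625$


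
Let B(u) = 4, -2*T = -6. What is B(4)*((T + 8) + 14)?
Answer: 100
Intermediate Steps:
T = 3 (T = -½*(-6) = 3)
B(4)*((T + 8) + 14) = 4*((3 + 8) + 14) = 4*(11 + 14) = 4*25 = 100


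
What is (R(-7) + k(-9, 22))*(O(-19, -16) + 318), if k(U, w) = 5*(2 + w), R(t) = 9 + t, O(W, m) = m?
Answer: 36844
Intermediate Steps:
k(U, w) = 10 + 5*w
(R(-7) + k(-9, 22))*(O(-19, -16) + 318) = ((9 - 7) + (10 + 5*22))*(-16 + 318) = (2 + (10 + 110))*302 = (2 + 120)*302 = 122*302 = 36844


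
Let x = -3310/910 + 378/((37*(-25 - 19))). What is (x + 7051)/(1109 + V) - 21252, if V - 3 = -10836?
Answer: -15308243590293/720295576 ≈ -21253.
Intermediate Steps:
V = -10833 (V = 3 - 10836 = -10833)
x = -286633/74074 (x = -3310*1/910 + 378/((37*(-44))) = -331/91 + 378/(-1628) = -331/91 + 378*(-1/1628) = -331/91 - 189/814 = -286633/74074 ≈ -3.8695)
(x + 7051)/(1109 + V) - 21252 = (-286633/74074 + 7051)/(1109 - 10833) - 21252 = (522009141/74074)/(-9724) - 21252 = (522009141/74074)*(-1/9724) - 21252 = -522009141/720295576 - 21252 = -15308243590293/720295576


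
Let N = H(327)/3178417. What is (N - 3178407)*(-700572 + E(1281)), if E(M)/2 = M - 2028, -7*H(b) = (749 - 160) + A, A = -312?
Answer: 49647383428314512460/22248919 ≈ 2.2314e+12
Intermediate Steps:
H(b) = -277/7 (H(b) = -((749 - 160) - 312)/7 = -(589 - 312)/7 = -⅐*277 = -277/7)
E(M) = -4056 + 2*M (E(M) = 2*(M - 2028) = 2*(-2028 + M) = -4056 + 2*M)
N = -277/22248919 (N = -277/7/3178417 = -277/7*1/3178417 = -277/22248919 ≈ -1.2450e-5)
(N - 3178407)*(-700572 + E(1281)) = (-277/22248919 - 3178407)*(-700572 + (-4056 + 2*1281)) = -70716119892310*(-700572 + (-4056 + 2562))/22248919 = -70716119892310*(-700572 - 1494)/22248919 = -70716119892310/22248919*(-702066) = 49647383428314512460/22248919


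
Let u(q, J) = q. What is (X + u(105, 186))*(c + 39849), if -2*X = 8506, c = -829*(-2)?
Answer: -172171036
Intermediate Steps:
c = 1658
X = -4253 (X = -1/2*8506 = -4253)
(X + u(105, 186))*(c + 39849) = (-4253 + 105)*(1658 + 39849) = -4148*41507 = -172171036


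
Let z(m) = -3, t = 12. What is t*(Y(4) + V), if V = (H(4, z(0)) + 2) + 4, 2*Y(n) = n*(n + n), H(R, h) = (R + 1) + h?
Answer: 288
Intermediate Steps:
H(R, h) = 1 + R + h (H(R, h) = (1 + R) + h = 1 + R + h)
Y(n) = n² (Y(n) = (n*(n + n))/2 = (n*(2*n))/2 = (2*n²)/2 = n²)
V = 8 (V = ((1 + 4 - 3) + 2) + 4 = (2 + 2) + 4 = 4 + 4 = 8)
t*(Y(4) + V) = 12*(4² + 8) = 12*(16 + 8) = 12*24 = 288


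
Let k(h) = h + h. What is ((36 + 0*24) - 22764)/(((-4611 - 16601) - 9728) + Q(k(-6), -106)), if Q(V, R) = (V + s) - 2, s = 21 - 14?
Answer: 22728/30947 ≈ 0.73442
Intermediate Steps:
s = 7
k(h) = 2*h
Q(V, R) = 5 + V (Q(V, R) = (V + 7) - 2 = (7 + V) - 2 = 5 + V)
((36 + 0*24) - 22764)/(((-4611 - 16601) - 9728) + Q(k(-6), -106)) = ((36 + 0*24) - 22764)/(((-4611 - 16601) - 9728) + (5 + 2*(-6))) = ((36 + 0) - 22764)/((-21212 - 9728) + (5 - 12)) = (36 - 22764)/(-30940 - 7) = -22728/(-30947) = -22728*(-1/30947) = 22728/30947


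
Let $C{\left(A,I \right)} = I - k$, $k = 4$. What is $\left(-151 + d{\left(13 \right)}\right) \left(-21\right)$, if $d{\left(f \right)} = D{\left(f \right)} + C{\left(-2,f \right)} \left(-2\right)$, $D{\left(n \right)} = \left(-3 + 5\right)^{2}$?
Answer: $3465$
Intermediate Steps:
$D{\left(n \right)} = 4$ ($D{\left(n \right)} = 2^{2} = 4$)
$C{\left(A,I \right)} = -4 + I$ ($C{\left(A,I \right)} = I - 4 = -4 + I$)
$d{\left(f \right)} = 12 - 2 f$ ($d{\left(f \right)} = 4 + \left(-4 + f\right) \left(-2\right) = 4 - \left(-8 + 2 f\right) = 12 - 2 f$)
$\left(-151 + d{\left(13 \right)}\right) \left(-21\right) = \left(-151 + \left(12 - 26\right)\right) \left(-21\right) = \left(-151 - 14\right) \left(-21\right) = \left(-165\right) \left(-21\right) = 3465$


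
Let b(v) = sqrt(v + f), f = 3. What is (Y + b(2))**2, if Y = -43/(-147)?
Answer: 109894/21609 + 86*sqrt(5)/147 ≈ 6.3937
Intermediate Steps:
Y = 43/147 (Y = -43*(-1/147) = 43/147 ≈ 0.29252)
b(v) = sqrt(3 + v) (b(v) = sqrt(v + 3) = sqrt(3 + v))
(Y + b(2))**2 = (43/147 + sqrt(3 + 2))**2 = (43/147 + sqrt(5))**2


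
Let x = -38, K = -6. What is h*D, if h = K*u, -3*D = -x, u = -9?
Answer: -684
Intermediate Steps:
D = -38/3 (D = -(-1)*(-38)/3 = -1/3*38 = -38/3 ≈ -12.667)
h = 54 (h = -6*(-9) = 54)
h*D = 54*(-38/3) = -684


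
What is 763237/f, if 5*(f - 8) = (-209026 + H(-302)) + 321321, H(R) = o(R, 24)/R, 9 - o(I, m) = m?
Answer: 230497574/6785037 ≈ 33.971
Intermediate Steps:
o(I, m) = 9 - m
H(R) = -15/R (H(R) = (9 - 1*24)/R = (9 - 24)/R = -15/R)
f = 6785037/302 (f = 8 + ((-209026 - 15/(-302)) + 321321)/5 = 8 + ((-209026 - 15*(-1/302)) + 321321)/5 = 8 + ((-209026 + 15/302) + 321321)/5 = 8 + (-63125837/302 + 321321)/5 = 8 + (⅕)*(33913105/302) = 8 + 6782621/302 = 6785037/302 ≈ 22467.)
763237/f = 763237/(6785037/302) = 763237*(302/6785037) = 230497574/6785037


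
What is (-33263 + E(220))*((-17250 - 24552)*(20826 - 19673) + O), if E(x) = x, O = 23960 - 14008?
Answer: 1592267955422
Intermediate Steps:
O = 9952
(-33263 + E(220))*((-17250 - 24552)*(20826 - 19673) + O) = (-33263 + 220)*((-17250 - 24552)*(20826 - 19673) + 9952) = -33043*(-41802*1153 + 9952) = -33043*(-48197706 + 9952) = -33043*(-48187754) = 1592267955422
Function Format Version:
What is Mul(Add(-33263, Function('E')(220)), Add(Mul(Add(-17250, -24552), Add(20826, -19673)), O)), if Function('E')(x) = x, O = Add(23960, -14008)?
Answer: 1592267955422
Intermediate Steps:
O = 9952
Mul(Add(-33263, Function('E')(220)), Add(Mul(Add(-17250, -24552), Add(20826, -19673)), O)) = Mul(Add(-33263, 220), Add(Mul(Add(-17250, -24552), Add(20826, -19673)), 9952)) = Mul(-33043, Add(Mul(-41802, 1153), 9952)) = Mul(-33043, Add(-48197706, 9952)) = Mul(-33043, -48187754) = 1592267955422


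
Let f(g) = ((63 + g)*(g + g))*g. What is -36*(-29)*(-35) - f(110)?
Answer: -4223140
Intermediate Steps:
f(g) = 2*g**2*(63 + g) (f(g) = ((63 + g)*(2*g))*g = (2*g*(63 + g))*g = 2*g**2*(63 + g))
-36*(-29)*(-35) - f(110) = -36*(-29)*(-35) - 2*110**2*(63 + 110) = 1044*(-35) - 2*12100*173 = -36540 - 1*4186600 = -36540 - 4186600 = -4223140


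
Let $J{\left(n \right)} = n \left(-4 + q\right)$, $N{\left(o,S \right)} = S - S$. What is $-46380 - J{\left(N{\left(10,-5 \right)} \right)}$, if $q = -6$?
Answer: $-46380$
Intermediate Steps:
$N{\left(o,S \right)} = 0$
$J{\left(n \right)} = - 10 n$ ($J{\left(n \right)} = n \left(-4 - 6\right) = n \left(-10\right) = - 10 n$)
$-46380 - J{\left(N{\left(10,-5 \right)} \right)} = -46380 - \left(-10\right) 0 = -46380 - 0 = -46380 + 0 = -46380$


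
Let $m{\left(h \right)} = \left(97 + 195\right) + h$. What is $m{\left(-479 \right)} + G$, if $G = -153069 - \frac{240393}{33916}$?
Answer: $- \frac{5198070889}{33916} \approx -1.5326 \cdot 10^{5}$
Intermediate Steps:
$m{\left(h \right)} = 292 + h$
$G = - \frac{5191728597}{33916}$ ($G = -153069 - \frac{240393}{33916} = - \frac{5191728597}{33916} \approx -1.5308 \cdot 10^{5}$)
$m{\left(-479 \right)} + G = \left(292 - 479\right) - \frac{5191728597}{33916} = -187 - \frac{5191728597}{33916} = - \frac{5198070889}{33916}$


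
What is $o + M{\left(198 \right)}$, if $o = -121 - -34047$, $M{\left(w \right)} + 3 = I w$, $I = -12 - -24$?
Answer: $36299$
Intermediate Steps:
$I = 12$ ($I = -12 + 24 = 12$)
$M{\left(w \right)} = -3 + 12 w$
$o = 33926$ ($o = -121 + 34047 = 33926$)
$o + M{\left(198 \right)} = 33926 + \left(-3 + 12 \cdot 198\right) = 33926 + \left(-3 + 2376\right) = 33926 + 2373 = 36299$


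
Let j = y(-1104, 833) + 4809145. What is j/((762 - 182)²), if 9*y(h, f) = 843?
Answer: 3606929/252300 ≈ 14.296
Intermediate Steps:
y(h, f) = 281/3 (y(h, f) = (⅑)*843 = 281/3)
j = 14427716/3 (j = 281/3 + 4809145 = 14427716/3 ≈ 4.8092e+6)
j/((762 - 182)²) = 14427716/(3*((762 - 182)²)) = 14427716/(3*(580²)) = (14427716/3)/336400 = (14427716/3)*(1/336400) = 3606929/252300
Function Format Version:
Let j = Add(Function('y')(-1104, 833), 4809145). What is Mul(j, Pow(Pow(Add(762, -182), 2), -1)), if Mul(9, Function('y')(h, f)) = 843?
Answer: Rational(3606929, 252300) ≈ 14.296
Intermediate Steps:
Function('y')(h, f) = Rational(281, 3) (Function('y')(h, f) = Mul(Rational(1, 9), 843) = Rational(281, 3))
j = Rational(14427716, 3) (j = Add(Rational(281, 3), 4809145) = Rational(14427716, 3) ≈ 4.8092e+6)
Mul(j, Pow(Pow(Add(762, -182), 2), -1)) = Mul(Rational(14427716, 3), Pow(Pow(Add(762, -182), 2), -1)) = Mul(Rational(14427716, 3), Pow(Pow(580, 2), -1)) = Mul(Rational(14427716, 3), Pow(336400, -1)) = Mul(Rational(14427716, 3), Rational(1, 336400)) = Rational(3606929, 252300)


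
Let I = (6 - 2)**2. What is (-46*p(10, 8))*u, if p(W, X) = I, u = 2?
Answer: -1472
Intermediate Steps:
I = 16 (I = 4**2 = 16)
p(W, X) = 16
(-46*p(10, 8))*u = -46*16*2 = -736*2 = -1472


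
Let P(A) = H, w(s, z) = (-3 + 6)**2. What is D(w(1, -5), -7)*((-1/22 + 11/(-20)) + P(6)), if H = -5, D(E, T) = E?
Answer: -11079/220 ≈ -50.359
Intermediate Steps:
w(s, z) = 9 (w(s, z) = 3**2 = 9)
P(A) = -5
D(w(1, -5), -7)*((-1/22 + 11/(-20)) + P(6)) = 9*((-1/22 + 11/(-20)) - 5) = 9*((-1*1/22 + 11*(-1/20)) - 5) = 9*((-1/22 - 11/20) - 5) = 9*(-131/220 - 5) = 9*(-1231/220) = -11079/220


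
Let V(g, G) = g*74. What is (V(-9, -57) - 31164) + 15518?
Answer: -16312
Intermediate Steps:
V(g, G) = 74*g
(V(-9, -57) - 31164) + 15518 = (74*(-9) - 31164) + 15518 = (-666 - 31164) + 15518 = -31830 + 15518 = -16312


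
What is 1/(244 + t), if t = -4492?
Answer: -1/4248 ≈ -0.00023540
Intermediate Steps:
1/(244 + t) = 1/(244 - 4492) = 1/(-4248) = -1/4248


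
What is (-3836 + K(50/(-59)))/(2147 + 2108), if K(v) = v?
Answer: -226374/251045 ≈ -0.90173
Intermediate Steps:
(-3836 + K(50/(-59)))/(2147 + 2108) = (-3836 + 50/(-59))/(2147 + 2108) = (-3836 + 50*(-1/59))/4255 = (-3836 - 50/59)*(1/4255) = -226374/59*1/4255 = -226374/251045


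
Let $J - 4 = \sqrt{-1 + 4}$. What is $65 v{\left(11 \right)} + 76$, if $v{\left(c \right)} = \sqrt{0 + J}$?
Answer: $76 + 65 \sqrt{4 + \sqrt{3}} \approx 231.62$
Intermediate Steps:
$J = 4 + \sqrt{3}$ ($J = 4 + \sqrt{-1 + 4} = 4 + \sqrt{3} \approx 5.732$)
$v{\left(c \right)} = \sqrt{4 + \sqrt{3}}$ ($v{\left(c \right)} = \sqrt{0 + \left(4 + \sqrt{3}\right)} = \sqrt{4 + \sqrt{3}}$)
$65 v{\left(11 \right)} + 76 = 65 \sqrt{4 + \sqrt{3}} + 76 = 76 + 65 \sqrt{4 + \sqrt{3}}$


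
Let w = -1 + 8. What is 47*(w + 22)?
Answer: 1363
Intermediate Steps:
w = 7
47*(w + 22) = 47*(7 + 22) = 47*29 = 1363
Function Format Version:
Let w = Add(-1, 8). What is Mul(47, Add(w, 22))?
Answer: 1363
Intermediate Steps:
w = 7
Mul(47, Add(w, 22)) = Mul(47, Add(7, 22)) = Mul(47, 29) = 1363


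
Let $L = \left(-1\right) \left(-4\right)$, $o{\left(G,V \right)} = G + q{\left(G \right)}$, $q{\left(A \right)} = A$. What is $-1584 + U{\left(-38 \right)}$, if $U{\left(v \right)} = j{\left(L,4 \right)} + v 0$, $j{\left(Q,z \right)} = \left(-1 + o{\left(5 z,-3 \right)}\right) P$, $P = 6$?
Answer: $-1350$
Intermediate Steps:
$o{\left(G,V \right)} = 2 G$ ($o{\left(G,V \right)} = G + G = 2 G$)
$L = 4$
$j{\left(Q,z \right)} = -6 + 60 z$ ($j{\left(Q,z \right)} = \left(-1 + 2 \cdot 5 z\right) 6 = \left(-1 + 10 z\right) 6 = -6 + 60 z$)
$U{\left(v \right)} = 234$ ($U{\left(v \right)} = \left(-6 + 60 \cdot 4\right) + v 0 = \left(-6 + 240\right) + 0 = 234 + 0 = 234$)
$-1584 + U{\left(-38 \right)} = -1584 + 234 = -1350$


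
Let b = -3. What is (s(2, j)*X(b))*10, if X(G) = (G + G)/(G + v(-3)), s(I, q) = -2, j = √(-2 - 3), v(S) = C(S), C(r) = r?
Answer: -20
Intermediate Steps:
v(S) = S
j = I*√5 (j = √(-5) = I*√5 ≈ 2.2361*I)
X(G) = 2*G/(-3 + G) (X(G) = (G + G)/(G - 3) = (2*G)/(-3 + G) = 2*G/(-3 + G))
(s(2, j)*X(b))*10 = -4*(-3)/(-3 - 3)*10 = -4*(-3)/(-6)*10 = -4*(-3)*(-1)/6*10 = -2*1*10 = -2*10 = -20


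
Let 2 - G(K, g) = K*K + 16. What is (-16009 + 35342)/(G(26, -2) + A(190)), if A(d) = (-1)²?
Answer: -19333/689 ≈ -28.060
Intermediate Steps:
G(K, g) = -14 - K² (G(K, g) = 2 - (K*K + 16) = 2 - (K² + 16) = 2 - (16 + K²) = 2 + (-16 - K²) = -14 - K²)
A(d) = 1
(-16009 + 35342)/(G(26, -2) + A(190)) = (-16009 + 35342)/((-14 - 1*26²) + 1) = 19333/((-14 - 1*676) + 1) = 19333/((-14 - 676) + 1) = 19333/(-690 + 1) = 19333/(-689) = 19333*(-1/689) = -19333/689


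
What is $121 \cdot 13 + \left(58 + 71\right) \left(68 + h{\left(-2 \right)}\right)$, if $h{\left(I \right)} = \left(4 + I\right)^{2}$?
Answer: $10861$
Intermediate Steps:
$121 \cdot 13 + \left(58 + 71\right) \left(68 + h{\left(-2 \right)}\right) = 121 \cdot 13 + \left(58 + 71\right) \left(68 + \left(4 - 2\right)^{2}\right) = 1573 + 129 \left(68 + 2^{2}\right) = 1573 + 129 \left(68 + 4\right) = 1573 + 129 \cdot 72 = 1573 + 9288 = 10861$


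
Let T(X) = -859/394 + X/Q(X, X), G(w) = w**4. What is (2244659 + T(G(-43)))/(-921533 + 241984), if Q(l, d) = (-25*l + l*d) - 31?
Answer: -10336907805651653275509/3129402811364844498770 ≈ -3.3032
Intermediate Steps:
Q(l, d) = -31 - 25*l + d*l (Q(l, d) = (-25*l + d*l) - 31 = -31 - 25*l + d*l)
T(X) = -859/394 + X/(-31 + X**2 - 25*X) (T(X) = -859/394 + X/(-31 - 25*X + X*X) = -859*1/394 + X/(-31 - 25*X + X**2) = -859/394 + X/(-31 + X**2 - 25*X))
(2244659 + T(G(-43)))/(-921533 + 241984) = (2244659 + (-26629 - 21869*(-43)**4 + 859*((-43)**4)**2)/(394*(31 - ((-43)**4)**2 + 25*(-43)**4)))/(-921533 + 241984) = (2244659 + (-26629 - 21869*3418801 + 859*3418801**2)/(394*(31 - 1*3418801**2 + 25*3418801)))/(-679549) = (2244659 + (-26629 - 74765759069 + 859*11688200277601)/(394*(31 - 1*11688200277601 + 85470025)))*(-1/679549) = (2244659 + (-26629 - 74765759069 + 10040164038459259)/(394*(31 - 11688200277601 + 85470025)))*(-1/679549) = (2244659 + (1/394)*10040089272673561/(-11688114807545))*(-1/679549) = (2244659 + (1/394)*(-1/11688114807545)*10040089272673561)*(-1/679549) = (2244659 - 10040089272673561/4605117234172730)*(-1/679549) = (10336907805651653275509/4605117234172730)*(-1/679549) = -10336907805651653275509/3129402811364844498770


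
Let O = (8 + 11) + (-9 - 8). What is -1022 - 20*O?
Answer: -1062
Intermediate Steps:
O = 2 (O = 19 - 17 = 2)
-1022 - 20*O = -1022 - 20*2 = -1022 - 40 = -1062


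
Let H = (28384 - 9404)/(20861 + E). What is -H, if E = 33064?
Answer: -3796/10785 ≈ -0.35197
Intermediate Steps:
H = 3796/10785 (H = (28384 - 9404)/(20861 + 33064) = 18980/53925 = 18980*(1/53925) = 3796/10785 ≈ 0.35197)
-H = -1*3796/10785 = -3796/10785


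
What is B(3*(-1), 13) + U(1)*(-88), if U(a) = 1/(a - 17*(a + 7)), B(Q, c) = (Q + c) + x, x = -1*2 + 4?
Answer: 1708/135 ≈ 12.652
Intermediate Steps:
x = 2 (x = -2 + 4 = 2)
B(Q, c) = 2 + Q + c (B(Q, c) = (Q + c) + 2 = 2 + Q + c)
U(a) = 1/(-119 - 16*a) (U(a) = 1/(a - 17*(7 + a)) = 1/(a + (-119 - 17*a)) = 1/(-119 - 16*a))
B(3*(-1), 13) + U(1)*(-88) = (2 + 3*(-1) + 13) - 1/(119 + 16*1)*(-88) = (2 - 3 + 13) - 1/(119 + 16)*(-88) = 12 - 1/135*(-88) = 12 + 88/135 = 1708/135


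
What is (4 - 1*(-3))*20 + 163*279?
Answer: 45617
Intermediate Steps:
(4 - 1*(-3))*20 + 163*279 = (4 + 3)*20 + 45477 = 7*20 + 45477 = 140 + 45477 = 45617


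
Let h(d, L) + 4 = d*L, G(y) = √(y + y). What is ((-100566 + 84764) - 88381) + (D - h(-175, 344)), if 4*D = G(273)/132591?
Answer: -43979 + √546/530364 ≈ -43979.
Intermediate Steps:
G(y) = √2*√y (G(y) = √(2*y) = √2*√y)
D = √546/530364 (D = ((√2*√273)/132591)/4 = (√546*(1/132591))/4 = (√546/132591)/4 = √546/530364 ≈ 4.4058e-5)
h(d, L) = -4 + L*d (h(d, L) = -4 + d*L = -4 + L*d)
((-100566 + 84764) - 88381) + (D - h(-175, 344)) = ((-100566 + 84764) - 88381) + (√546/530364 - (-4 + 344*(-175))) = (-15802 - 88381) + (√546/530364 - (-4 - 60200)) = -104183 + (√546/530364 - 1*(-60204)) = -104183 + (√546/530364 + 60204) = -104183 + (60204 + √546/530364) = -43979 + √546/530364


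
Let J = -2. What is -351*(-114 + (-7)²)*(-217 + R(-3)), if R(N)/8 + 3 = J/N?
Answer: -5376735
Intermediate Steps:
R(N) = -24 - 16/N (R(N) = -24 + 8*(-2/N) = -24 - 16/N)
-351*(-114 + (-7)²)*(-217 + R(-3)) = -351*(-114 + (-7)²)*(-217 + (-24 - 16/(-3))) = -351*(-114 + 49)*(-217 + (-24 - 16*(-⅓))) = -(-22815)*(-217 + (-24 + 16/3)) = -(-22815)*(-217 - 56/3) = -(-22815)*(-707)/3 = -351*45955/3 = -5376735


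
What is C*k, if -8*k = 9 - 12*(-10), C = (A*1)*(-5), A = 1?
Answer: 645/8 ≈ 80.625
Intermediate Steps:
C = -5 (C = (1*1)*(-5) = 1*(-5) = -5)
k = -129/8 (k = -(9 - 12*(-10))/8 = -(9 + 120)/8 = -⅛*129 = -129/8 ≈ -16.125)
C*k = -5*(-129/8) = 645/8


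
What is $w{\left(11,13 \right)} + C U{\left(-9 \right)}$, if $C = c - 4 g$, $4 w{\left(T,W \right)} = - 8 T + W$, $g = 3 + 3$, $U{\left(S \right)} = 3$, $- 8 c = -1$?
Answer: $- \frac{723}{8} \approx -90.375$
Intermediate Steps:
$c = \frac{1}{8}$ ($c = \left(- \frac{1}{8}\right) \left(-1\right) = \frac{1}{8} \approx 0.125$)
$g = 6$
$w{\left(T,W \right)} = - 2 T + \frac{W}{4}$ ($w{\left(T,W \right)} = \frac{- 8 T + W}{4} = \frac{W - 8 T}{4} = - 2 T + \frac{W}{4}$)
$C = - \frac{191}{8}$ ($C = \frac{1}{8} - 24 = - \frac{191}{8} \approx -23.875$)
$w{\left(11,13 \right)} + C U{\left(-9 \right)} = \left(\left(-2\right) 11 + \frac{1}{4} \cdot 13\right) - \frac{573}{8} = \left(-22 + \frac{13}{4}\right) - \frac{573}{8} = - \frac{75}{4} - \frac{573}{8} = - \frac{723}{8}$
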